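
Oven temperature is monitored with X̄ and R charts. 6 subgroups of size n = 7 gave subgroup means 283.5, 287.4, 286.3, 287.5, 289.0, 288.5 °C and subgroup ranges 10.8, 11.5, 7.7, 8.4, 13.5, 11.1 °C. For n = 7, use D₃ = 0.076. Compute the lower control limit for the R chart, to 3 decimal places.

R̄ = (10.8 + 11.5 + 7.7 + 8.4 + 13.5 + 11.1) / 6 = 63.0000 / 6 = 10.5000
LCL_R = D₃·R̄ = 0.076 × 10.5000 = 0.7980

0.798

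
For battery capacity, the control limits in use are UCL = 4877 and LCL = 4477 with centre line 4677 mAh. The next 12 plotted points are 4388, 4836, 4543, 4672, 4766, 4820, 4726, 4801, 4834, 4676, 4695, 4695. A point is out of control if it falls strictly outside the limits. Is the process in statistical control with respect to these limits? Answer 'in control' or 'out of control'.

Compare each point to [4477, 4877]: sample 1 = 4388 < LCL.

out of control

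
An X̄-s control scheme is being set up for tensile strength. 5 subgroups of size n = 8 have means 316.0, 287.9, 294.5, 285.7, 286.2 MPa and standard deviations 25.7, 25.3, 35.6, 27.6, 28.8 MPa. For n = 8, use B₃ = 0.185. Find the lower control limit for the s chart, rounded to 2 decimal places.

5.29

s̄ = (25.7 + 25.3 + 35.6 + 27.6 + 28.8) / 5 = 28.6000
LCL_s = B₃·s̄ = 0.185 × 28.6000 = 5.2910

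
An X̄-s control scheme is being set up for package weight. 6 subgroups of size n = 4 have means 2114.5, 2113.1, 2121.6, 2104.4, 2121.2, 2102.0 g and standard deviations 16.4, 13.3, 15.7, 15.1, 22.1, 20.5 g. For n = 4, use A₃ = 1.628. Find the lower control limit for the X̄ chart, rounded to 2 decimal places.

X̄̄ = (2114.5 + 2113.1 + 2121.6 + 2104.4 + 2121.2 + 2102.0) / 6 = 2112.8000
s̄ = (16.4 + 13.3 + 15.7 + 15.1 + 22.1 + 20.5) / 6 = 17.1833
LCL = X̄̄ − A₃·s̄ = 2112.8000 − 1.628 × 17.1833 = 2084.8255

2084.83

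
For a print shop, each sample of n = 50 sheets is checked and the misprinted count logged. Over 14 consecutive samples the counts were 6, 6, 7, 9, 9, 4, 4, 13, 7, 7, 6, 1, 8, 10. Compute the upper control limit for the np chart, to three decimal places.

p̄ = Σdᵢ / (k·n) = 97 / (14 × 50) = 0.13857
UCL = np̄ + 3·√(np̄(1−p̄)) = 6.9286 + 3 × √(6.9286×0.86143) = 6.9286 + 3 × 2.4430 = 14.2577

14.258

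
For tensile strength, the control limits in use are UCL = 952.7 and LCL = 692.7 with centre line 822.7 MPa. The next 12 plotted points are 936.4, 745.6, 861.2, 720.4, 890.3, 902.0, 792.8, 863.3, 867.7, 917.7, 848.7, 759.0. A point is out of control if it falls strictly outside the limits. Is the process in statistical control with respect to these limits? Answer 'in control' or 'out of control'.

All 12 points lie within [692.7, 952.7].

in control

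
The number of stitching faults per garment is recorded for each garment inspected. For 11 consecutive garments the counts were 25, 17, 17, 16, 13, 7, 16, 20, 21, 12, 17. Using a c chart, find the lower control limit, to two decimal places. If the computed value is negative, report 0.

4.29

c̄ = (25 + 17 + 17 + 16 + 13 + 7 + 16 + 20 + 21 + 12 + 17) / 11 = 181 / 11 = 16.4545
LCL = c̄ − 3√c̄ = 16.4545 − 3 × 4.0564 = 4.2853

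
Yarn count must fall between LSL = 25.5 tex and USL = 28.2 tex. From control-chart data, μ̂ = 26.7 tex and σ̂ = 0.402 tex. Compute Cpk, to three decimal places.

0.995

Cpu = (USL − μ̂) / (3σ̂) = (28.2 − 26.7) / (3 × 0.402) = 1.2438; Cpl = (μ̂ − LSL) / (3σ̂) = (26.7 − 25.5) / (3 × 0.402) = 0.9950; Cpk = min(Cpu, Cpl) = 0.9950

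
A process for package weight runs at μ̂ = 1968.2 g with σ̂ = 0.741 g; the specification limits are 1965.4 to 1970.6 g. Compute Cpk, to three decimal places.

Cpu = (USL − μ̂) / (3σ̂) = (1970.6 − 1968.2) / (3 × 0.741) = 1.0796; Cpl = (μ̂ − LSL) / (3σ̂) = (1968.2 − 1965.4) / (3 × 0.741) = 1.2596; Cpk = min(Cpu, Cpl) = 1.0796

1.080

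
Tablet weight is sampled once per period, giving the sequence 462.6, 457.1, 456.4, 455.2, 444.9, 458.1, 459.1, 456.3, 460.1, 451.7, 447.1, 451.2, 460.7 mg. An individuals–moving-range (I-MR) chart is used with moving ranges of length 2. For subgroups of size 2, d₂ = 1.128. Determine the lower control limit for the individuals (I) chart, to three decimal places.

X̄ = (462.6 + 457.1 + 456.4 + 455.2 + 444.9 + 458.1 + 459.1 + 456.3 + 460.1 + 451.7 + 447.1 + 451.2 + 460.7) / 13 = 455.4231
Moving ranges: 5.5, 0.7, 1.2, 10.3, 13.2, 1.0, 2.8, 3.8, 8.4, 4.6, 4.1, 9.5; M̄R̄ = 65.1000 / 12 = 5.4250
LCL = X̄ − 3·M̄R̄/d₂ = 455.4231 − 3 × 5.4250 / 1.128 = 440.9949

440.995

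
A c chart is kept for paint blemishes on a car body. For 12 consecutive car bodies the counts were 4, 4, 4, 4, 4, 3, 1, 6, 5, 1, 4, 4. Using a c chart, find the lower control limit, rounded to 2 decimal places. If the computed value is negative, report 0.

c̄ = (4 + 4 + 4 + 4 + 4 + 3 + 1 + 6 + 5 + 1 + 4 + 4) / 12 = 44 / 12 = 3.6667
LCL = c̄ − 3√c̄ = 3.6667 − 3 × 1.9149 = -2.0779 → 0 (cannot be negative)

0.00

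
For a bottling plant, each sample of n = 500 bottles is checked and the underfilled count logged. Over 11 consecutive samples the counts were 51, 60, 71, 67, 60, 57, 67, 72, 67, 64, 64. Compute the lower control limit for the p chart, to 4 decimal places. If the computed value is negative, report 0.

p̄ = Σdᵢ / (k·n) = 700 / (11 × 500) = 0.12727
LCL = p̄ − 3·√(p̄(1−p̄)/n) = 0.12727 − 3 × 0.01490 = 0.08256

0.0826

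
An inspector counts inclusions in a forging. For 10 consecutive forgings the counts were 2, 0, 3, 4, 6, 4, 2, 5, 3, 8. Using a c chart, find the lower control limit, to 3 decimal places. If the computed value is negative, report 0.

0.000

c̄ = (2 + 0 + 3 + 4 + 6 + 4 + 2 + 5 + 3 + 8) / 10 = 37 / 10 = 3.7000
LCL = c̄ − 3√c̄ = 3.7000 − 3 × 1.9235 = -2.0706 → 0 (cannot be negative)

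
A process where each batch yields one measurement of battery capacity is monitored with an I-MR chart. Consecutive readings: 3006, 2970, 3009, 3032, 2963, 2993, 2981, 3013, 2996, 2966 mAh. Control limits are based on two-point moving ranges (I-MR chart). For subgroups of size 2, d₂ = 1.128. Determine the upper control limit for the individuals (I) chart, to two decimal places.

3078.01

X̄ = (3006 + 2970 + 3009 + 3032 + 2963 + 2993 + 2981 + 3013 + 2996 + 2966) / 10 = 2992.9000
Moving ranges: 36, 39, 23, 69, 30, 12, 32, 17, 30; M̄R̄ = 288.0000 / 9 = 32.0000
UCL = X̄ + 3·M̄R̄/d₂ = 2992.9000 + 3 × 32.0000 / 1.128 = 3078.0064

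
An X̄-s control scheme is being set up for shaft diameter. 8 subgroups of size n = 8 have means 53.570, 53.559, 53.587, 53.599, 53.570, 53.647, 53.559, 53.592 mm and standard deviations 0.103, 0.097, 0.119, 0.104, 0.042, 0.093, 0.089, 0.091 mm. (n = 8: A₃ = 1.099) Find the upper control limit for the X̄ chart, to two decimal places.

X̄̄ = (53.570 + 53.559 + 53.587 + 53.599 + 53.570 + 53.647 + 53.559 + 53.592) / 8 = 53.5854
s̄ = (0.103 + 0.097 + 0.119 + 0.104 + 0.042 + 0.093 + 0.089 + 0.091) / 8 = 0.0922
UCL = X̄̄ + A₃·s̄ = 53.5854 + 1.099 × 0.0922 = 53.6868

53.69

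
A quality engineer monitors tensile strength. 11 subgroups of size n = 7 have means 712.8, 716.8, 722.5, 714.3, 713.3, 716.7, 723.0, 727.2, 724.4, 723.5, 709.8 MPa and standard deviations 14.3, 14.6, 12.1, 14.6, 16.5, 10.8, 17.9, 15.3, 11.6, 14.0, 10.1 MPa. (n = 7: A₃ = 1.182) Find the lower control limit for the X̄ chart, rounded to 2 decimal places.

702.26

X̄̄ = (712.8 + 716.8 + 722.5 + 714.3 + 713.3 + 716.7 + 723.0 + 727.2 + 724.4 + 723.5 + 709.8) / 11 = 718.5727
s̄ = (14.3 + 14.6 + 12.1 + 14.6 + 16.5 + 10.8 + 17.9 + 15.3 + 11.6 + 14.0 + 10.1) / 11 = 13.8000
LCL = X̄̄ − A₃·s̄ = 718.5727 − 1.182 × 13.8000 = 702.2611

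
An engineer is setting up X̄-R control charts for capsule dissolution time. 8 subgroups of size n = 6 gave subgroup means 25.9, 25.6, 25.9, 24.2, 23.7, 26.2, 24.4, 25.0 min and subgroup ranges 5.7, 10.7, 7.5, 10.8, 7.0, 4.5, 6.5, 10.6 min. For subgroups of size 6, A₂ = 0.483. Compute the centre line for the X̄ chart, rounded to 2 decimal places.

X̄̄ = (25.9 + 25.6 + 25.9 + 24.2 + 23.7 + 26.2 + 24.4 + 25.0) / 8 = 200.9000 / 8 = 25.1125
CL = X̄̄ = 25.1125

25.11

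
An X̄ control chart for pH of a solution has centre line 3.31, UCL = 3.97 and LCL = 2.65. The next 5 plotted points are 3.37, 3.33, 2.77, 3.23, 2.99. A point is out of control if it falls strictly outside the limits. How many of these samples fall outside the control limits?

0

All 5 points lie within [2.65, 3.97].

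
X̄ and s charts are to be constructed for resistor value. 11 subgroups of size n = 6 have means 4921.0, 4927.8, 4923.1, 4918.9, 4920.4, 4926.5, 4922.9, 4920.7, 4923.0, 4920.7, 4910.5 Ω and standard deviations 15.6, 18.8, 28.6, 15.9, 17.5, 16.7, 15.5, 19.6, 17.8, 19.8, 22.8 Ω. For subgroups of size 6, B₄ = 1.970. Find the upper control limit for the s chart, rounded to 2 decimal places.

s̄ = (15.6 + 18.8 + 28.6 + 15.9 + 17.5 + 16.7 + 15.5 + 19.6 + 17.8 + 19.8 + 22.8) / 11 = 18.9636
UCL_s = B₄·s̄ = 1.970 × 18.9636 = 37.3584

37.36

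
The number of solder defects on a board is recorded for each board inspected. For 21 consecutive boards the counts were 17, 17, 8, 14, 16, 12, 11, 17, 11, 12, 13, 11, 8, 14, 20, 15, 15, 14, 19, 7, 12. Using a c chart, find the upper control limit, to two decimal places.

c̄ = (17 + 17 + 8 + 14 + 16 + 12 + 11 + 17 + 11 + 12 + 13 + 11 + 8 + 14 + 20 + 15 + 15 + 14 + 19 + 7 + 12) / 21 = 283 / 21 = 13.4762
UCL = c̄ + 3√c̄ = 13.4762 + 3 × √13.4762 = 13.4762 + 3 × 3.6710 = 24.4892

24.49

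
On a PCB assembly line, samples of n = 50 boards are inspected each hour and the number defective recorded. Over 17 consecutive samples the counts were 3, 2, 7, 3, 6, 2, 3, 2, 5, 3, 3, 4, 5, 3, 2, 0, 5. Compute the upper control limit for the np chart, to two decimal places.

8.76

p̄ = Σdᵢ / (k·n) = 58 / (17 × 50) = 0.06824
UCL = np̄ + 3·√(np̄(1−p̄)) = 3.4118 + 3 × √(3.4118×0.93176) = 3.4118 + 3 × 1.7830 = 8.7607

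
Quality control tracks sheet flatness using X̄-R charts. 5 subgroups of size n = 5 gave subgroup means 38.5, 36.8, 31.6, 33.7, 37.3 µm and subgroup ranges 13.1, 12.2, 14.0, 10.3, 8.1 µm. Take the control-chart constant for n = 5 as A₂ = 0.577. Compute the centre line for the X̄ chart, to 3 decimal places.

35.580

X̄̄ = (38.5 + 36.8 + 31.6 + 33.7 + 37.3) / 5 = 177.9000 / 5 = 35.5800
CL = X̄̄ = 35.5800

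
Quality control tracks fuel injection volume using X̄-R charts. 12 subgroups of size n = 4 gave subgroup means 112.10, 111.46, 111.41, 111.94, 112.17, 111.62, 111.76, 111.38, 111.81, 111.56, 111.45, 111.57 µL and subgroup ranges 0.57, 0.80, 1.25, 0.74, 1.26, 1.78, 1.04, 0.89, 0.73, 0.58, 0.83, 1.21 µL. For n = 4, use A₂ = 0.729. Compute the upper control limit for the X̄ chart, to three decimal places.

112.395

X̄̄ = (112.10 + 111.46 + 111.41 + 111.94 + 112.17 + 111.62 + 111.76 + 111.38 + 111.81 + 111.56 + 111.45 + 111.57) / 12 = 1340.2300 / 12 = 111.6858
R̄ = (0.57 + 0.80 + 1.25 + 0.74 + 1.26 + 1.78 + 1.04 + 0.89 + 0.73 + 0.58 + 0.83 + 1.21) / 12 = 11.6800 / 12 = 0.9733
UCL = X̄̄ + A₂·R̄ = 111.6858 + 0.729 × 0.9733 = 112.3954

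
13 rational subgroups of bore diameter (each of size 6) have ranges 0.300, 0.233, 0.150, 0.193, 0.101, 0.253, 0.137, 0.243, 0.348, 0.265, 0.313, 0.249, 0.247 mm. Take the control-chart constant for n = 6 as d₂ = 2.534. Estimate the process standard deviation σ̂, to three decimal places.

0.092

R̄ = (0.300 + 0.233 + 0.150 + 0.193 + 0.101 + 0.253 + 0.137 + 0.243 + 0.348 + 0.265 + 0.313 + 0.249 + 0.247) / 13 = 0.2332
σ̂ = R̄ / d₂ = 0.2332 / 2.534 = 0.0920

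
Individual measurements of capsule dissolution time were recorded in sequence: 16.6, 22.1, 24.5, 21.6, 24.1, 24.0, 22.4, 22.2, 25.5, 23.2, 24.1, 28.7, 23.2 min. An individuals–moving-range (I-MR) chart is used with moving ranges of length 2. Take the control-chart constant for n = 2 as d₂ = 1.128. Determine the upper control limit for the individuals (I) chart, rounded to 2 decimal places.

30.29

X̄ = (16.6 + 22.1 + 24.5 + 21.6 + 24.1 + 24.0 + 22.4 + 22.2 + 25.5 + 23.2 + 24.1 + 28.7 + 23.2) / 13 = 23.2462
Moving ranges: 5.5, 2.4, 2.9, 2.5, 0.1, 1.6, 0.2, 3.3, 2.3, 0.9, 4.6, 5.5; M̄R̄ = 31.8000 / 12 = 2.6500
UCL = X̄ + 3·M̄R̄/d₂ = 23.2462 + 3 × 2.6500 / 1.128 = 30.2940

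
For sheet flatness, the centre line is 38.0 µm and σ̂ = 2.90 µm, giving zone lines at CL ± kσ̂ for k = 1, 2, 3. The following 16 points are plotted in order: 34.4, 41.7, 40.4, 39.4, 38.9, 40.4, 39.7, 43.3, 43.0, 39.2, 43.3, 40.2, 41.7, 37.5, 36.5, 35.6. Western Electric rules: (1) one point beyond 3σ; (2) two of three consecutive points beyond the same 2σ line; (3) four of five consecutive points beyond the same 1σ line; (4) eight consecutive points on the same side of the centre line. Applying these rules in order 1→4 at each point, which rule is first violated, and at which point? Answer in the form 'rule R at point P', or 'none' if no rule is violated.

rule 4 at point 9

Zone of each point (C = within 1σ̂, B = 1σ̂–2σ̂, A = 2σ̂–3σ̂, * = beyond 3σ̂; sign = side of CL): 1:-B, 2:+B, 3:+C, 4:+C, 5:+C, 6:+C, 7:+C, 8:+B, 9:+B, 10:+C, 11:+B, 12:+C, 13:+B, 14:-C, 15:-C, 16:-C
Rule 4 (eight consecutive points on the same side of the centre line) is satisfied at point 9.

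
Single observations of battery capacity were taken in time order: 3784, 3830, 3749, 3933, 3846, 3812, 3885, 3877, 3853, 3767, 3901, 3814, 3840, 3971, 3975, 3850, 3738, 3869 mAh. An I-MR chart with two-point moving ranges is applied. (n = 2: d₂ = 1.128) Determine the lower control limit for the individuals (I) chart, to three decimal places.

3634.867

X̄ = (3784 + 3830 + 3749 + 3933 + 3846 + 3812 + 3885 + 3877 + 3853 + 3767 + 3901 + 3814 + 3840 + 3971 + 3975 + 3850 + 3738 + 3869) / 18 = 3849.6667
Moving ranges: 46, 81, 184, 87, 34, 73, 8, 24, 86, 134, 87, 26, 131, 4, 125, 112, 131; M̄R̄ = 1373.0000 / 17 = 80.7647
LCL = X̄ − 3·M̄R̄/d₂ = 3849.6667 − 3 × 80.7647 / 1.128 = 3634.8669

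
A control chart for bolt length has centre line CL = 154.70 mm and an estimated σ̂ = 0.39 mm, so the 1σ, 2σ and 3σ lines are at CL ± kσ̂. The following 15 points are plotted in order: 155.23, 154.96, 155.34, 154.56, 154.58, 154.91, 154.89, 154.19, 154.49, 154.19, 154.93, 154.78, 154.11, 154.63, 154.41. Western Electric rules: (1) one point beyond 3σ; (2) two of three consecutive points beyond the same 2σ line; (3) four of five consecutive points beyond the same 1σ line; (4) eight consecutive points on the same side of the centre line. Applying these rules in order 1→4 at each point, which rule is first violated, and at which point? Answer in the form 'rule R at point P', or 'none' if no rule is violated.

Zone of each point (C = within 1σ̂, B = 1σ̂–2σ̂, A = 2σ̂–3σ̂, * = beyond 3σ̂; sign = side of CL): 1:+B, 2:+C, 3:+B, 4:-C, 5:-C, 6:+C, 7:+C, 8:-B, 9:-C, 10:-B, 11:+C, 12:+C, 13:-B, 14:-C, 15:-C
No rule fires across all 15 points.

none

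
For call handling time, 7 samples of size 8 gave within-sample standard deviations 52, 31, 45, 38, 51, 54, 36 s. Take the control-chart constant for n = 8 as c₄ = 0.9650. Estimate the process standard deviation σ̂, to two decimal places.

45.45

s̄ = (52 + 31 + 45 + 38 + 51 + 54 + 36) / 7 = 43.8571
σ̂ = s̄ / c₄ = 43.8571 / 0.9650 = 45.4478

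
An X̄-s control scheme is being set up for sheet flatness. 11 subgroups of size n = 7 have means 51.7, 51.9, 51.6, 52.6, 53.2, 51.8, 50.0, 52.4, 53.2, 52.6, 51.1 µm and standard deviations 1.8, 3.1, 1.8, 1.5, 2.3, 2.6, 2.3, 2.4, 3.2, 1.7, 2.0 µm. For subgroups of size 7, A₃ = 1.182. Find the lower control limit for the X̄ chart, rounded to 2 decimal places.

49.35

X̄̄ = (51.7 + 51.9 + 51.6 + 52.6 + 53.2 + 51.8 + 50.0 + 52.4 + 53.2 + 52.6 + 51.1) / 11 = 52.0091
s̄ = (1.8 + 3.1 + 1.8 + 1.5 + 2.3 + 2.6 + 2.3 + 2.4 + 3.2 + 1.7 + 2.0) / 11 = 2.2455
LCL = X̄̄ − A₃·s̄ = 52.0091 − 1.182 × 2.2455 = 49.3550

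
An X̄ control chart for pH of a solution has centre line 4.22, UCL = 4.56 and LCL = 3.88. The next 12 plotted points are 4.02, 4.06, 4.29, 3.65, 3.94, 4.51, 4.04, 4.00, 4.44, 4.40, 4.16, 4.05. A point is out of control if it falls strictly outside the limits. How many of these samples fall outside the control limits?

Compare each point to [3.88, 4.56]: sample 4 = 3.65 < LCL.

1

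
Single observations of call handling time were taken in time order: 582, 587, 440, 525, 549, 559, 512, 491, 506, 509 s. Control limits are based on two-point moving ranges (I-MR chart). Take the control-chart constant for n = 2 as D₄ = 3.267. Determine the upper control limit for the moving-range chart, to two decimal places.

Moving ranges: 5, 147, 85, 24, 10, 47, 21, 15, 3; M̄R̄ = 357.0000 / 9 = 39.6667
UCL_MR = D₄·M̄R̄ = 3.267 × 39.6667 = 129.5910

129.59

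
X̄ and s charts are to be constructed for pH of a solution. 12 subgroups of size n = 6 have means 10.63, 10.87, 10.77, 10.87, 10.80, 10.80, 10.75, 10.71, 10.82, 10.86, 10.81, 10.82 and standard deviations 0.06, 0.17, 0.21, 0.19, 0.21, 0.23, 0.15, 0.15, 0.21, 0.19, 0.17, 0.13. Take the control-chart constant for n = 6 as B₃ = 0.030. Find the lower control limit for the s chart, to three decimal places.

s̄ = (0.06 + 0.17 + 0.21 + 0.19 + 0.21 + 0.23 + 0.15 + 0.15 + 0.21 + 0.19 + 0.17 + 0.13) / 12 = 0.1725
LCL_s = B₃·s̄ = 0.030 × 0.1725 = 0.0052

0.005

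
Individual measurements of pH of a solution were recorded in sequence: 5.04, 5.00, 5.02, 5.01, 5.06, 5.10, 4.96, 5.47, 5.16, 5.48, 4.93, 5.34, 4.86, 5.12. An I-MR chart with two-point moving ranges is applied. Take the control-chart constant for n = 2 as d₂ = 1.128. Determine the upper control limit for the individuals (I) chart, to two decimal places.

X̄ = (5.04 + 5.00 + 5.02 + 5.01 + 5.06 + 5.10 + 4.96 + 5.47 + 5.16 + 5.48 + 4.93 + 5.34 + 4.86 + 5.12) / 14 = 5.1107
Moving ranges: 0.04, 0.02, 0.01, 0.05, 0.04, 0.14, 0.51, 0.31, 0.32, 0.55, 0.41, 0.48, 0.26; M̄R̄ = 3.1400 / 13 = 0.2415
UCL = X̄ + 3·M̄R̄/d₂ = 5.1107 + 3 × 0.2415 / 1.128 = 5.7531

5.75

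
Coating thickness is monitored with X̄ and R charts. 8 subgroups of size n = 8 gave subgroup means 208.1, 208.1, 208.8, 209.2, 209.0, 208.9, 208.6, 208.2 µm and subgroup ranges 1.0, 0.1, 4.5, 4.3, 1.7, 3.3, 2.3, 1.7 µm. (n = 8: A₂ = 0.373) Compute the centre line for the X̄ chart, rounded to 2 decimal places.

208.61

X̄̄ = (208.1 + 208.1 + 208.8 + 209.2 + 209.0 + 208.9 + 208.6 + 208.2) / 8 = 1668.9000 / 8 = 208.6125
CL = X̄̄ = 208.6125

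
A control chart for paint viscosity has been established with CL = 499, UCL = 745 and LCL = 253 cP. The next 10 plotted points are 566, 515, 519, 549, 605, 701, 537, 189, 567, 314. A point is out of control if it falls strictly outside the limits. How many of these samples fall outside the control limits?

Compare each point to [253, 745]: sample 8 = 189 < LCL.

1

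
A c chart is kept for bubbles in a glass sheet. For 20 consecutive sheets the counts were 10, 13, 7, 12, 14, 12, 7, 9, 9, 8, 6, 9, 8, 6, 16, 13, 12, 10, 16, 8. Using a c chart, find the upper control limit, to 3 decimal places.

c̄ = (10 + 13 + 7 + 12 + 14 + 12 + 7 + 9 + 9 + 8 + 6 + 9 + 8 + 6 + 16 + 13 + 12 + 10 + 16 + 8) / 20 = 205 / 20 = 10.2500
UCL = c̄ + 3√c̄ = 10.2500 + 3 × √10.2500 = 10.2500 + 3 × 3.2016 = 19.8547

19.855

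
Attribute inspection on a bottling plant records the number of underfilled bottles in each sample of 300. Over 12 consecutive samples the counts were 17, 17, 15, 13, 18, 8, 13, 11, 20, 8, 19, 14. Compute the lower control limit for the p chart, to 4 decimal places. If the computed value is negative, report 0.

0.0110

p̄ = Σdᵢ / (k·n) = 173 / (12 × 300) = 0.04806
LCL = p̄ − 3·√(p̄(1−p̄)/n) = 0.04806 − 3 × 0.01235 = 0.01101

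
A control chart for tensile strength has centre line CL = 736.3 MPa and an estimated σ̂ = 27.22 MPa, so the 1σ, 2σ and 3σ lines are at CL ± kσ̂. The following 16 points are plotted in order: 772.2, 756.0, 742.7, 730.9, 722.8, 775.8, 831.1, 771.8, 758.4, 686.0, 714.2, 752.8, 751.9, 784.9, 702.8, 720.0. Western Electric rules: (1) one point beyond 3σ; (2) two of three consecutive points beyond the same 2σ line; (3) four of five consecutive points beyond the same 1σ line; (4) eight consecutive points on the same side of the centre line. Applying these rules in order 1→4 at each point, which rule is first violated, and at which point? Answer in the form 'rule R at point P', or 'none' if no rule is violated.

rule 1 at point 7

Zone of each point (C = within 1σ̂, B = 1σ̂–2σ̂, A = 2σ̂–3σ̂, * = beyond 3σ̂; sign = side of CL): 1:+B, 2:+C, 3:+C, 4:-C, 5:-C, 6:+B, 7:+*, 8:+B, 9:+C, 10:-B, 11:-C, 12:+C, 13:+C, 14:+B, 15:-B, 16:-C
Rule 1 (one point beyond the 3σ limits) is satisfied at point 7.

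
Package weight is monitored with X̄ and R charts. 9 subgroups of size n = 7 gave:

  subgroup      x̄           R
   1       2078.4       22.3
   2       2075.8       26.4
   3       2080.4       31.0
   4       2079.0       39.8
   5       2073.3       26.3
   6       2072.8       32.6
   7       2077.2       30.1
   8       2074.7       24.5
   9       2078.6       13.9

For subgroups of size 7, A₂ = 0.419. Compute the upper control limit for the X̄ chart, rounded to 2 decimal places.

X̄̄ = (2078.4 + 2075.8 + 2080.4 + 2079.0 + 2073.3 + 2072.8 + 2077.2 + 2074.7 + 2078.6) / 9 = 18690.2000 / 9 = 2076.6889
R̄ = (22.3 + 26.4 + 31.0 + 39.8 + 26.3 + 32.6 + 30.1 + 24.5 + 13.9) / 9 = 246.9000 / 9 = 27.4333
UCL = X̄̄ + A₂·R̄ = 2076.6889 + 0.419 × 27.4333 = 2088.1835

2088.18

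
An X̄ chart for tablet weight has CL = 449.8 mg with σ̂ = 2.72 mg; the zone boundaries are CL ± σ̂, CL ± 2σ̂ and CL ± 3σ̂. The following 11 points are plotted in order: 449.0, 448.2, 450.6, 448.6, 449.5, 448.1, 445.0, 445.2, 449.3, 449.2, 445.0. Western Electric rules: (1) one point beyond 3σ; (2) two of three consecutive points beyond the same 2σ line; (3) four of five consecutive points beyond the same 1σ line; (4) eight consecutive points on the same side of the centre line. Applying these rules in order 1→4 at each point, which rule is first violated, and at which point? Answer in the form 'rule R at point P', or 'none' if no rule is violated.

rule 4 at point 11

Zone of each point (C = within 1σ̂, B = 1σ̂–2σ̂, A = 2σ̂–3σ̂, * = beyond 3σ̂; sign = side of CL): 1:-C, 2:-C, 3:+C, 4:-C, 5:-C, 6:-C, 7:-B, 8:-B, 9:-C, 10:-C, 11:-B
Rule 4 (eight consecutive points on the same side of the centre line) is satisfied at point 11.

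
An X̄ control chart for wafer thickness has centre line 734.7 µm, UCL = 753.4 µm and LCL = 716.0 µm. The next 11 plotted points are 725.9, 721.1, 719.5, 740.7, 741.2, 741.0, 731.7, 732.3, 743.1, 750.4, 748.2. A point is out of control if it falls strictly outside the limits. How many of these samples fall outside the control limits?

All 11 points lie within [716.0, 753.4].

0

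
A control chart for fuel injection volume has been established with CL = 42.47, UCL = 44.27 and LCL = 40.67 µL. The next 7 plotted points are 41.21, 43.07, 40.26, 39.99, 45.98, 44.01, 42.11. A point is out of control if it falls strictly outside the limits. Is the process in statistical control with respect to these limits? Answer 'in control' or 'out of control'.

Compare each point to [40.67, 44.27]: sample 3 = 40.26 < LCL; sample 4 = 39.99 < LCL; sample 5 = 45.98 > UCL.

out of control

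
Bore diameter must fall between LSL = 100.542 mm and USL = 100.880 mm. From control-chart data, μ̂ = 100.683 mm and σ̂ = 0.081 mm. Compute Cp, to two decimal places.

0.70

Cp = (USL − LSL) / (6σ̂) = (100.880 − 100.542) / (6 × 0.081) = 0.3380 / 0.4860 = 0.6955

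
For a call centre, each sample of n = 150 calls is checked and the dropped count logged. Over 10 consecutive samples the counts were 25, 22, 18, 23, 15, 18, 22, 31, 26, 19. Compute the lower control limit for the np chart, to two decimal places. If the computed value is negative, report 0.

p̄ = Σdᵢ / (k·n) = 219 / (10 × 150) = 0.14600
LCL = np̄ − 3·√(np̄(1−p̄)) = 21.9000 − 3 × 4.3247 = 8.9260

8.93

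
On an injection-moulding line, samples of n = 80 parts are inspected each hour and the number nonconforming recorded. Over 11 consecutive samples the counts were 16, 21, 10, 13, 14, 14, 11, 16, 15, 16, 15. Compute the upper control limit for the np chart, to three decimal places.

25.011

p̄ = Σdᵢ / (k·n) = 161 / (11 × 80) = 0.18295
UCL = np̄ + 3·√(np̄(1−p̄)) = 14.6364 + 3 × √(14.6364×0.81705) = 14.6364 + 3 × 3.4581 = 25.0107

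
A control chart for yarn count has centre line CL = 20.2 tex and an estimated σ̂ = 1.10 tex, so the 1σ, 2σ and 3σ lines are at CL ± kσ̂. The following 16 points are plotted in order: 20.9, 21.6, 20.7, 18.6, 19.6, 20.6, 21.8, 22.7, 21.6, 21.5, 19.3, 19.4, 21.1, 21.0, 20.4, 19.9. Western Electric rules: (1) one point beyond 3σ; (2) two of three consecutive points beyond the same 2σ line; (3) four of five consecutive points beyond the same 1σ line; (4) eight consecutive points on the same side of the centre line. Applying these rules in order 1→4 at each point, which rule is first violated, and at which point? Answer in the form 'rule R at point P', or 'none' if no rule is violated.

Zone of each point (C = within 1σ̂, B = 1σ̂–2σ̂, A = 2σ̂–3σ̂, * = beyond 3σ̂; sign = side of CL): 1:+C, 2:+B, 3:+C, 4:-B, 5:-C, 6:+C, 7:+B, 8:+A, 9:+B, 10:+B, 11:-C, 12:-C, 13:+C, 14:+C, 15:+C, 16:-C
Rule 3 (four of five consecutive points beyond the same 1σ limit) is satisfied at point 10.

rule 3 at point 10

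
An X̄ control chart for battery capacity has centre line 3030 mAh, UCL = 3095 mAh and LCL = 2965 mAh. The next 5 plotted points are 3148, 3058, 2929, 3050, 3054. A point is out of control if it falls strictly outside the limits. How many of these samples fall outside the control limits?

2

Compare each point to [2965, 3095]: sample 1 = 3148 > UCL; sample 3 = 2929 < LCL.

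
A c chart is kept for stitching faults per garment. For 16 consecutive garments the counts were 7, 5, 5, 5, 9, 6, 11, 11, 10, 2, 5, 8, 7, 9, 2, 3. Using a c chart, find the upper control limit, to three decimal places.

14.248

c̄ = (7 + 5 + 5 + 5 + 9 + 6 + 11 + 11 + 10 + 2 + 5 + 8 + 7 + 9 + 2 + 3) / 16 = 105 / 16 = 6.5625
UCL = c̄ + 3√c̄ = 6.5625 + 3 × √6.5625 = 6.5625 + 3 × 2.5617 = 14.2477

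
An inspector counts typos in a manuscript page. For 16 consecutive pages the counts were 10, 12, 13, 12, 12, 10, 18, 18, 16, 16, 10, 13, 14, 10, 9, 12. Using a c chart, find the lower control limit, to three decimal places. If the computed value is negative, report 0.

2.074

c̄ = (10 + 12 + 13 + 12 + 12 + 10 + 18 + 18 + 16 + 16 + 10 + 13 + 14 + 10 + 9 + 12) / 16 = 205 / 16 = 12.8125
LCL = c̄ − 3√c̄ = 12.8125 − 3 × 3.5795 = 2.0741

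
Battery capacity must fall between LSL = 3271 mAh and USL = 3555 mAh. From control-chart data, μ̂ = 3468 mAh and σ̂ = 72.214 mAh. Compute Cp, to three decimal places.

Cp = (USL − LSL) / (6σ̂) = (3555 − 3271) / (6 × 72.214) = 284.0000 / 433.2840 = 0.6555

0.655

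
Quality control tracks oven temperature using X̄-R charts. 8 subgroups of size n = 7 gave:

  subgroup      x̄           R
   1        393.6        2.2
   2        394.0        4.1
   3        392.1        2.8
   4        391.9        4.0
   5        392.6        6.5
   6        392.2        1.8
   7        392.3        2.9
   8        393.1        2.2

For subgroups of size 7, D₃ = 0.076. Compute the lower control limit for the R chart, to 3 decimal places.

R̄ = (2.2 + 4.1 + 2.8 + 4.0 + 6.5 + 1.8 + 2.9 + 2.2) / 8 = 26.5000 / 8 = 3.3125
LCL_R = D₃·R̄ = 0.076 × 3.3125 = 0.2517

0.252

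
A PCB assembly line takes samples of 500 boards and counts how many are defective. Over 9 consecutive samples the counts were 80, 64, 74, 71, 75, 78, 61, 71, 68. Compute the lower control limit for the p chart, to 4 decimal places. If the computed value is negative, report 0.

0.0957

p̄ = Σdᵢ / (k·n) = 642 / (9 × 500) = 0.14267
LCL = p̄ − 3·√(p̄(1−p̄)/n) = 0.14267 − 3 × 0.01564 = 0.09575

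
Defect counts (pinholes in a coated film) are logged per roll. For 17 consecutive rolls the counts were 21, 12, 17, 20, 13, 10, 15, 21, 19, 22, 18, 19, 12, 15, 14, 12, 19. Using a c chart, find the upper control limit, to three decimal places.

c̄ = (21 + 12 + 17 + 20 + 13 + 10 + 15 + 21 + 19 + 22 + 18 + 19 + 12 + 15 + 14 + 12 + 19) / 17 = 279 / 17 = 16.4118
UCL = c̄ + 3√c̄ = 16.4118 + 3 × √16.4118 = 16.4118 + 3 × 4.0511 = 28.5652

28.565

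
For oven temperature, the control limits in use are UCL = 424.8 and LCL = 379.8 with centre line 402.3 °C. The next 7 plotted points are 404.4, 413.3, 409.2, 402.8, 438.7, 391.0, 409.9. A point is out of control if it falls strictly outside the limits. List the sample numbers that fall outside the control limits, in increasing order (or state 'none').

5

Compare each point to [379.8, 424.8]: sample 5 = 438.7 > UCL.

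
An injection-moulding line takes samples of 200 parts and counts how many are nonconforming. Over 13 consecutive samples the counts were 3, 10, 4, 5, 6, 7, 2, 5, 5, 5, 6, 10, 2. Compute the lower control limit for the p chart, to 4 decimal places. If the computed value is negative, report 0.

p̄ = Σdᵢ / (k·n) = 70 / (13 × 200) = 0.02692
LCL = p̄ − 3·√(p̄(1−p̄)/n) = 0.02692 − 3 × 0.01145 = -0.00741 → 0 (negative, so LCL = 0)

0.0000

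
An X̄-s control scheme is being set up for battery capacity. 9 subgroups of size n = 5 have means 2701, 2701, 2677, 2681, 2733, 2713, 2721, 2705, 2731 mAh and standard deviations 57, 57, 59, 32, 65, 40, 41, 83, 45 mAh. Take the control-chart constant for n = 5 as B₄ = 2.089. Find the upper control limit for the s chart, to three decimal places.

s̄ = (57 + 57 + 59 + 32 + 65 + 40 + 41 + 83 + 45) / 9 = 53.2222
UCL_s = B₄·s̄ = 2.089 × 53.2222 = 111.1812

111.181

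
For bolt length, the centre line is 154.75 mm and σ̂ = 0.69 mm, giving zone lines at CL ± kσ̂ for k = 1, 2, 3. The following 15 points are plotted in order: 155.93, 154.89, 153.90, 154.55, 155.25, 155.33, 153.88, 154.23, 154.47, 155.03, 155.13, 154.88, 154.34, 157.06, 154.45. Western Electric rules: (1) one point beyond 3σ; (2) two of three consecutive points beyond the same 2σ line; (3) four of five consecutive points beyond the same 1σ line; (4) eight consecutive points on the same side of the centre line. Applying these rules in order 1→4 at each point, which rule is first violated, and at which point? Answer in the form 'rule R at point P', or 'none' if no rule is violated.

Zone of each point (C = within 1σ̂, B = 1σ̂–2σ̂, A = 2σ̂–3σ̂, * = beyond 3σ̂; sign = side of CL): 1:+B, 2:+C, 3:-B, 4:-C, 5:+C, 6:+C, 7:-B, 8:-C, 9:-C, 10:+C, 11:+C, 12:+C, 13:-C, 14:+*, 15:-C
Rule 1 (one point beyond the 3σ limits) is satisfied at point 14.

rule 1 at point 14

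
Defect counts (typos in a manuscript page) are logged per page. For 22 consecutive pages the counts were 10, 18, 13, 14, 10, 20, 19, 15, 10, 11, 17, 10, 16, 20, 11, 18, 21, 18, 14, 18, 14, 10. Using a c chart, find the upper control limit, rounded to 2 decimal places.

26.43

c̄ = (10 + 18 + 13 + 14 + 10 + 20 + 19 + 15 + 10 + 11 + 17 + 10 + 16 + 20 + 11 + 18 + 21 + 18 + 14 + 18 + 14 + 10) / 22 = 327 / 22 = 14.8636
UCL = c̄ + 3√c̄ = 14.8636 + 3 × √14.8636 = 14.8636 + 3 × 3.8553 = 26.4297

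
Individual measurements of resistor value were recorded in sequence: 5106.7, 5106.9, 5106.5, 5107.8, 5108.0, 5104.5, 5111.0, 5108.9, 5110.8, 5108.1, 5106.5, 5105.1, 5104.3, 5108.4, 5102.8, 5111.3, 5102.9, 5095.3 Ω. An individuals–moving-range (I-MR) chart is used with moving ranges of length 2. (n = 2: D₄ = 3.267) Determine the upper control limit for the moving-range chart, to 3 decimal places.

10.916

Moving ranges: 0.2, 0.4, 1.3, 0.2, 3.5, 6.5, 2.1, 1.9, 2.7, 1.6, 1.4, 0.8, 4.1, 5.6, 8.5, 8.4, 7.6; M̄R̄ = 56.8000 / 17 = 3.3412
UCL_MR = D₄·M̄R̄ = 3.267 × 3.3412 = 10.9156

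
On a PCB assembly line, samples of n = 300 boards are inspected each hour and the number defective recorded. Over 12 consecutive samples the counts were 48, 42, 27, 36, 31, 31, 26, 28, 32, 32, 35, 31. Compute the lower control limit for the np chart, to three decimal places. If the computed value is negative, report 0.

p̄ = Σdᵢ / (k·n) = 399 / (12 × 300) = 0.11083
LCL = np̄ − 3·√(np̄(1−p̄)) = 33.2500 − 3 × 5.4374 = 16.9379

16.938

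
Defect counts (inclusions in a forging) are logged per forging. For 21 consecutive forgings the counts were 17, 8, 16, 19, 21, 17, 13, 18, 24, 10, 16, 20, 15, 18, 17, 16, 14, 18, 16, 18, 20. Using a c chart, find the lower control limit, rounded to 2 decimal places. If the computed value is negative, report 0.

c̄ = (17 + 8 + 16 + 19 + 21 + 17 + 13 + 18 + 24 + 10 + 16 + 20 + 15 + 18 + 17 + 16 + 14 + 18 + 16 + 18 + 20) / 21 = 351 / 21 = 16.7143
LCL = c̄ − 3√c̄ = 16.7143 − 3 × 4.0883 = 4.4494

4.45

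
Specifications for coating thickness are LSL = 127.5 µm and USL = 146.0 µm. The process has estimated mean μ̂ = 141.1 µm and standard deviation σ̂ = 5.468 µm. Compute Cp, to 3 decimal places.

Cp = (USL − LSL) / (6σ̂) = (146.0 − 127.5) / (6 × 5.468) = 18.5000 / 32.8080 = 0.5639

0.564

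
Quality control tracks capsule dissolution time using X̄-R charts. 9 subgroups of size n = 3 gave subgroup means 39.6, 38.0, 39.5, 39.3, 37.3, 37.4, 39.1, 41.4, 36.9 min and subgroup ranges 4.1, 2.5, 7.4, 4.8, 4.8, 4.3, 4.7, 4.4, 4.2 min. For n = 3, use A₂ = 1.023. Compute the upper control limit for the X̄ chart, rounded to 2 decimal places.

X̄̄ = (39.6 + 38.0 + 39.5 + 39.3 + 37.3 + 37.4 + 39.1 + 41.4 + 36.9) / 9 = 348.5000 / 9 = 38.7222
R̄ = (4.1 + 2.5 + 7.4 + 4.8 + 4.8 + 4.3 + 4.7 + 4.4 + 4.2) / 9 = 41.2000 / 9 = 4.5778
UCL = X̄̄ + A₂·R̄ = 38.7222 + 1.023 × 4.5778 = 43.4053

43.41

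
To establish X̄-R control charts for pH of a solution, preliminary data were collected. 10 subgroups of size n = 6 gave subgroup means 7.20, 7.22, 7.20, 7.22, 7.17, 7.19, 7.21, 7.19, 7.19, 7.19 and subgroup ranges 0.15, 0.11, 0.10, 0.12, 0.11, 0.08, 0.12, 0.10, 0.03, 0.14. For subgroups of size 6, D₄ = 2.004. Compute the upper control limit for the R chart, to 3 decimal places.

0.212

R̄ = (0.15 + 0.11 + 0.10 + 0.12 + 0.11 + 0.08 + 0.12 + 0.10 + 0.03 + 0.14) / 10 = 1.0600 / 10 = 0.1060
UCL_R = D₄·R̄ = 2.004 × 0.1060 = 0.2124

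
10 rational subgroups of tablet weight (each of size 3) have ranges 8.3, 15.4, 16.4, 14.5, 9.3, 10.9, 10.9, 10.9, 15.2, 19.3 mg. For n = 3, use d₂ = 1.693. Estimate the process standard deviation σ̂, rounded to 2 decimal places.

R̄ = (8.3 + 15.4 + 16.4 + 14.5 + 9.3 + 10.9 + 10.9 + 10.9 + 15.2 + 19.3) / 10 = 13.1100
σ̂ = R̄ / d₂ = 13.1100 / 1.693 = 7.7437

7.74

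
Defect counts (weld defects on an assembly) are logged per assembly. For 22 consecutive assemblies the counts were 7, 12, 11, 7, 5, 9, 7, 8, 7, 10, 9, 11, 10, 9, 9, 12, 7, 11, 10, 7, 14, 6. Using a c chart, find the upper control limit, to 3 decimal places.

c̄ = (7 + 12 + 11 + 7 + 5 + 9 + 7 + 8 + 7 + 10 + 9 + 11 + 10 + 9 + 9 + 12 + 7 + 11 + 10 + 7 + 14 + 6) / 22 = 198 / 22 = 9.0000
UCL = c̄ + 3√c̄ = 9.0000 + 3 × √9.0000 = 9.0000 + 3 × 3.0000 = 18.0000

18.000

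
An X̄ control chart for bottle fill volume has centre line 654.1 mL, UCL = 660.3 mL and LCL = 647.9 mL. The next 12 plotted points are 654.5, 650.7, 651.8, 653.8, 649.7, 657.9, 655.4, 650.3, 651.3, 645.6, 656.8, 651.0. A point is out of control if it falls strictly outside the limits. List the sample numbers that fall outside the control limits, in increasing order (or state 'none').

Compare each point to [647.9, 660.3]: sample 10 = 645.6 < LCL.

10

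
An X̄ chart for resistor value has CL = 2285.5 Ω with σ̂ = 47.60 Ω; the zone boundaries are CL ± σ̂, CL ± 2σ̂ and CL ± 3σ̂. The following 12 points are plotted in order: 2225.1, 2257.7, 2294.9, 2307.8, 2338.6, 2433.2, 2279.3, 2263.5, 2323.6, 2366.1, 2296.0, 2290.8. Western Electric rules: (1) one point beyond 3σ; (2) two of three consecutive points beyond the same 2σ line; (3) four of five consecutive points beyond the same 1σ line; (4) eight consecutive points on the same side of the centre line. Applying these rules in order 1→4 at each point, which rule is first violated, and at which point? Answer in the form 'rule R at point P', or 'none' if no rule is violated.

rule 1 at point 6

Zone of each point (C = within 1σ̂, B = 1σ̂–2σ̂, A = 2σ̂–3σ̂, * = beyond 3σ̂; sign = side of CL): 1:-B, 2:-C, 3:+C, 4:+C, 5:+B, 6:+*, 7:-C, 8:-C, 9:+C, 10:+B, 11:+C, 12:+C
Rule 1 (one point beyond the 3σ limits) is satisfied at point 6.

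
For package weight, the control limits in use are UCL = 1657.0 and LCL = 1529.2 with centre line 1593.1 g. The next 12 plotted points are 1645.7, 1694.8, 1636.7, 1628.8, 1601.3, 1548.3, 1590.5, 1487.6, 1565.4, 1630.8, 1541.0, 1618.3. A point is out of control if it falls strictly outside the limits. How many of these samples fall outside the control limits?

2

Compare each point to [1529.2, 1657.0]: sample 2 = 1694.8 > UCL; sample 8 = 1487.6 < LCL.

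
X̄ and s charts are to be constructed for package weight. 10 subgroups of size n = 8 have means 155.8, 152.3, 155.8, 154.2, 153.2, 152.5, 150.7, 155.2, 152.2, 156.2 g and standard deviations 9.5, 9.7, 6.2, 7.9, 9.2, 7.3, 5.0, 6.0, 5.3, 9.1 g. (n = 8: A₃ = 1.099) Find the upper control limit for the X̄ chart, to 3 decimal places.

162.074

X̄̄ = (155.8 + 152.3 + 155.8 + 154.2 + 153.2 + 152.5 + 150.7 + 155.2 + 152.2 + 156.2) / 10 = 153.8100
s̄ = (9.5 + 9.7 + 6.2 + 7.9 + 9.2 + 7.3 + 5.0 + 6.0 + 5.3 + 9.1) / 10 = 7.5200
UCL = X̄̄ + A₃·s̄ = 153.8100 + 1.099 × 7.5200 = 162.0745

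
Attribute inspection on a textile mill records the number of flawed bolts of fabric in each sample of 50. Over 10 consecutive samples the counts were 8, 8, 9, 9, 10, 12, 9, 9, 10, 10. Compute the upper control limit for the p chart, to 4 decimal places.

0.3538

p̄ = Σdᵢ / (k·n) = 94 / (10 × 50) = 0.18800
UCL = p̄ + 3·√(p̄(1−p̄)/n) = 0.18800 + 3 × √(0.18800×0.81200/50) = 0.18800 + 3 × 0.05526 = 0.35377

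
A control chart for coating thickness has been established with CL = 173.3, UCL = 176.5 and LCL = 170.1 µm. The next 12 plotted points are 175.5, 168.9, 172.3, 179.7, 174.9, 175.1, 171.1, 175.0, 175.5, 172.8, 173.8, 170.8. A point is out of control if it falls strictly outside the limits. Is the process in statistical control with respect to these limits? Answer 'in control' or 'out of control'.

out of control

Compare each point to [170.1, 176.5]: sample 2 = 168.9 < LCL; sample 4 = 179.7 > UCL.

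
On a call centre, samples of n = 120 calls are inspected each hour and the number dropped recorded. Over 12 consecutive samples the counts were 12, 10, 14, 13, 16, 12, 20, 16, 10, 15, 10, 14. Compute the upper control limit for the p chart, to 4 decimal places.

0.1990

p̄ = Σdᵢ / (k·n) = 162 / (12 × 120) = 0.11250
UCL = p̄ + 3·√(p̄(1−p̄)/n) = 0.11250 + 3 × √(0.11250×0.88750/120) = 0.11250 + 3 × 0.02884 = 0.19903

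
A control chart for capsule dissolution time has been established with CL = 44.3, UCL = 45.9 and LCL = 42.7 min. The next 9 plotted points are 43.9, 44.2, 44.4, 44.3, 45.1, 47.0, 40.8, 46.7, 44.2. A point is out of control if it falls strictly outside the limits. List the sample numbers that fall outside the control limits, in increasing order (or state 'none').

6, 7, 8

Compare each point to [42.7, 45.9]: sample 6 = 47.0 > UCL; sample 7 = 40.8 < LCL; sample 8 = 46.7 > UCL.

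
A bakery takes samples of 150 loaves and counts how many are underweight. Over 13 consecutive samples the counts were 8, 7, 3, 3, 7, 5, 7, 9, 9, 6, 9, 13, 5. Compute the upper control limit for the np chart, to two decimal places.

14.75

p̄ = Σdᵢ / (k·n) = 91 / (13 × 150) = 0.04667
UCL = np̄ + 3·√(np̄(1−p̄)) = 7.0000 + 3 × √(7.0000×0.95333) = 7.0000 + 3 × 2.5833 = 14.7498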